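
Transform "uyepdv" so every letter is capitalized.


Input string: 'uyepdv'
Operation: convert each letter to uppercase
Mapping: 'u'->'U', 'y'->'Y', 'e'->'E', 'p'->'P', 'd'->'D', 'v'->'V'
Result: UYEPDV


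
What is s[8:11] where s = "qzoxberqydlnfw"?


Input string: 'qzoxberqydlnfw'
Operation: slice [8:11]
Extract characters: s[8]='y', s[9]='d', s[10]='l'
Result: ydl


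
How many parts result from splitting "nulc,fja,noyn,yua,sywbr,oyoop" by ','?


Input string: 'nulc,fja,noyn,yua,sywbr,oyoop'
Delimiter: ','
Split result: 'nulc', 'fja', 'noyn', 'yua', 'sywbr', 'oyoop'
Number of parts: 6


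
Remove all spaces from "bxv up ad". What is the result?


Input string: 'bxv up ad'
Operation: remove all spaces
Words: 'bxv', 'up', 'ad'
Join without spaces: bxvupad


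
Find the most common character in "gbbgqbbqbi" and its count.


Input: 'gbbgqbbqbi'
Operation: tally each character
Counts: 'b':5, 'g':2, 'i':1, 'q':2
Maximum: 'b' appears 5 times


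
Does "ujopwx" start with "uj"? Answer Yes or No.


Input string: 'ujopwx'
Prefix to check: 'uj'
First 2 characters of input: 'uj'
Match: True
Result: Yes


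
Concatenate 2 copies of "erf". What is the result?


Input string: 'erf'
Operation: repeat 2 times
Concatenation: 'erf' + 'erf'
Result: erferf


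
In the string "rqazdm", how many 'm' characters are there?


Input string: 'rqazdm'
Target character: 'm'
Scan each position: s[5]='m'
Matches found at indices: 5
Total: 1


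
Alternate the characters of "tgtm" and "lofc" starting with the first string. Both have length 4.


String 1: 'tgtm'
String 2: 'lofc'
Operation: alternate characters
Pairs: 't'+'l', 'g'+'o', 't'+'f', 'm'+'c'
Result: tlgotfmc


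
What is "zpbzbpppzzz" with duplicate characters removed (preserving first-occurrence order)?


Input: 'zpbzbpppzzz'
Operation: keep first occurrence of each character
Scan: s[0]='z' new -> keep; s[1]='p' new -> keep; s[2]='b' new -> keep; s[3]='z' seen -> skip; s[4]='b' seen -> skip; s[5]='p' seen -> skip; s[6]='p' seen -> skip; s[7]='p' seen -> skip; s[8]='z' seen -> skip; s[9]='z' seen -> skip; s[10]='z' seen -> skip
Result: zpb


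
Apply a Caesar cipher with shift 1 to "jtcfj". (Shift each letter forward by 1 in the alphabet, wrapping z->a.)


Input: 'jtcfj', shift = 1
Operation: for each letter, (position + 1) mod 26
Mapping: 'j'(9+1=10)->'k', 't'(19+1=20)->'u', 'c'(2+1=3)->'d', 'f'(5+1=6)->'g', 'j'(9+1=10)->'k'
Result: kudgk


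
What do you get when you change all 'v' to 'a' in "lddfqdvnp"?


Input string: 'lddfqdvnp'
Operation: replace 'v' with 'a'
Positions of 'v': 6
After replacement: lddfqdanp


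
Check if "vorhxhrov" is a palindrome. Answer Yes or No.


Input string: 'vorhxhrov'
Reversed: 'vorhxhrov'
Compare pairs: s[0]='v' vs s[8]='v' (match), s[1]='o' vs s[7]='o' (match), s[2]='r' vs s[6]='r' (match), s[3]='h' vs s[5]='h' (match)
Palindrome: Yes


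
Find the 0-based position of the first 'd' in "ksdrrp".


Input string: 'ksdrrp'
Target: 'd'
Scanning left to right: s[0]='k', s[1]='s', s[2]='d'
First match at index: 2


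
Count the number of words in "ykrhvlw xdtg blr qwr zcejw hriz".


Input string: 'ykrhvlw xdtg blr qwr zcejw hriz'
Operation: split by spaces
Words found: 'ykrhvlw', 'xdtg', 'blr', 'qwr', 'zcejw', 'hriz'
Word count: 6


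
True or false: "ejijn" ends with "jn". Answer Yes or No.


Input string: 'ejijn'
Suffix to check: 'jn'
Last 2 characters of input: 'jn'
Match: True
Result: Yes


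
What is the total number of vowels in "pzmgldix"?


Input string: 'pzmgldix'
Operation: count vowels (a, e, i, o, u)
Scan: s[0]='p', s[1]='z', s[2]='m', s[3]='g', s[4]='l', s[5]='d', s[6]='i' (vowel), s[7]='x'
Vowels found: 1
Result: 1


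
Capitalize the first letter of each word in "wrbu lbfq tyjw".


Input string: 'wrbu lbfq tyjw'
Operation: capitalize first letter of each word
Word transformations: 'wrbu'->'Wrbu', 'lbfq'->'Lbfq', 'tyjw'->'Tyjw'
Result: Wrbu Lbfq Tyjw


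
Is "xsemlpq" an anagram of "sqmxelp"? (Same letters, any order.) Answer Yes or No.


String 1: 'sqmxelp' -> sorted: 'elmpqsx'
String 2: 'xsemlpq' -> sorted: 'elmpqsx'
Compare sorted forms: 'elmpqsx' == 'elmpqsx'
Anagram: Yes


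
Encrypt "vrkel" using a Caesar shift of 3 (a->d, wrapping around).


Input: 'vrkel', shift = 3
Operation: for each letter, (position + 3) mod 26
Mapping: 'v'(21+3=24)->'y', 'r'(17+3=20)->'u', 'k'(10+3=13)->'n', 'e'(4+3=7)->'h', 'l'(11+3=14)->'o'
Result: yunho


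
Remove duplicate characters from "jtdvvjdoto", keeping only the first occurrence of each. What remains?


Input: 'jtdvvjdoto'
Operation: keep first occurrence of each character
Scan: s[0]='j' new -> keep; s[1]='t' new -> keep; s[2]='d' new -> keep; s[3]='v' new -> keep; s[4]='v' seen -> skip; s[5]='j' seen -> skip; s[6]='d' seen -> skip; s[7]='o' new -> keep; s[8]='t' seen -> skip; s[9]='o' seen -> skip
Result: jtdvo


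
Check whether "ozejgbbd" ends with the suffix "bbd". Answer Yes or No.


Input string: 'ozejgbbd'
Suffix to check: 'bbd'
Last 3 characters of input: 'bbd'
Match: True
Result: Yes


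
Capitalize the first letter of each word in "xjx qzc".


Input string: 'xjx qzc'
Operation: capitalize first letter of each word
Word transformations: 'xjx'->'Xjx', 'qzc'->'Qzc'
Result: Xjx Qzc


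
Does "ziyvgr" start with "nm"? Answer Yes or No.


Input string: 'ziyvgr'
Prefix to check: 'nm'
First 2 characters of input: 'zi'
Match: False
Result: No


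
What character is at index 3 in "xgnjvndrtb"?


Input string: 'xgnjvndrtb'
Operation: get character at index 3
Index mapping: s[0]='x', s[1]='g', s[2]='n', s[3]='j'
Result: 'j'


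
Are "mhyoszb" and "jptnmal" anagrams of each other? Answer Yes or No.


String 1: 'mhyoszb' -> sorted: 'bhmosyz'
String 2: 'jptnmal' -> sorted: 'ajlmnpt'
Compare sorted forms: 'bhmosyz' != 'ajlmnpt'
Anagram: No


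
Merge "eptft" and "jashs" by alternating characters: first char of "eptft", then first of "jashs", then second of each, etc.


String 1: 'eptft'
String 2: 'jashs'
Operation: alternate characters
Pairs: 'e'+'j', 'p'+'a', 't'+'s', 'f'+'h', 't'+'s'
Result: ejpatsfhts


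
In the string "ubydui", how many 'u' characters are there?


Input string: 'ubydui'
Target character: 'u'
Scan each position: s[0]='u', s[4]='u'
Matches found at indices: 0, 4
Total: 2


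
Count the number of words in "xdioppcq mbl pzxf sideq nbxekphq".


Input string: 'xdioppcq mbl pzxf sideq nbxekphq'
Operation: split by spaces
Words found: 'xdioppcq', 'mbl', 'pzxf', 'sideq', 'nbxekphq'
Word count: 5


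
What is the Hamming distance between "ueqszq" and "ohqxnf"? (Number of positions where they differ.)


String 1: 'ueqszq'
String 2: 'ohqxnf'
Compare each position: pos 0: 'u'!='o', pos 1: 'e'!='h', pos 2: 'q'=='q', pos 3: 's'!='x', pos 4: 'z'!='n', pos 5: 'q'!='f'
Differing positions: 5
Hamming distance: 5


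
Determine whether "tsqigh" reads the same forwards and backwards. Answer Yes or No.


Input string: 'tsqigh'
Reversed: 'hgiqst'
Compare pairs: s[0]='t' vs s[5]='h' (mismatch), s[1]='s' vs s[4]='g' (mismatch), s[2]='q' vs s[3]='i' (mismatch)
Palindrome: No


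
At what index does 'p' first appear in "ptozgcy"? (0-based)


Input string: 'ptozgcy'
Target: 'p'
Scanning left to right: s[0]='p'
First match at index: 0


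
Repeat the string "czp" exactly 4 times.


Input string: 'czp'
Operation: repeat 4 times
Concatenation: 'czp' + 'czp' + 'czp' + 'czp'
Result: czpczpczpczp


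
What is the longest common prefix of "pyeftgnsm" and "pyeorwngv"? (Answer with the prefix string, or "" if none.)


String 1: 'pyeftgnsm'
String 2: 'pyeorwngv'
Compare position by position:
pos 0: 'p' vs 'p' match
pos 1: 'y' vs 'y' match
pos 2: 'e' vs 'e' match
pos 3: 'f' vs 'o' differ -> stop
Longest common prefix: "pye" (length 3)


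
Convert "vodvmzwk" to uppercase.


Input string: 'vodvmzwk'
Operation: convert each letter to uppercase
Mapping: 'v'->'V', 'o'->'O', 'd'->'D', 'v'->'V', 'm'->'M', 'z'->'Z', 'w'->'W', 'k'->'K'
Result: VODVMZWK


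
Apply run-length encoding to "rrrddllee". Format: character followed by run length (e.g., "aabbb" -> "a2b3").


Input: 'rrrddllee'
Operation: identify consecutive runs
Runs: 'rrr' -> r3, 'dd' -> d2, 'll' -> l2, 'ee' -> e2
Encoded: r3d2l2e2


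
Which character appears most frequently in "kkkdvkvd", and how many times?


Input: 'kkkdvkvd'
Operation: tally each character
Counts: 'd':2, 'k':4, 'v':2
Maximum: 'k' appears 4 times


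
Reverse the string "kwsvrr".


Input string: 'kwsvrr'
Operation: reverse character order
Original order: 'k' -> 'w' -> 's' -> 'v' -> 'r' -> 'r'
Reversed order: 'r' -> 'r' -> 'v' -> 's' -> 'w' -> 'k'
Result: rrvswk


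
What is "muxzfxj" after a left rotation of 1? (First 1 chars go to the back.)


Input: 'muxzfxj', shift = 1
Operation: split at index 1 and swap parts
Front part s[0:1] = 'm'
Back part s[1:] = 'uxzfxj'
Rotated = back + front = 'uxzfxj' + 'm'
Result: uxzfxjm


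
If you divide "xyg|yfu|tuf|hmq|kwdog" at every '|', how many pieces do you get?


Input string: 'xyg|yfu|tuf|hmq|kwdog'
Delimiter: '|'
Split result: 'xyg', 'yfu', 'tuf', 'hmq', 'kwdog'
Number of parts: 5


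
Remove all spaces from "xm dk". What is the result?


Input string: 'xm dk'
Operation: remove all spaces
Words: 'xm', 'dk'
Join without spaces: xmdk


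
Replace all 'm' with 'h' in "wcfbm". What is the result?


Input string: 'wcfbm'
Operation: replace 'm' with 'h'
Positions of 'm': 4
After replacement: wcfbh


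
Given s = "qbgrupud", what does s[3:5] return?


Input string: 'qbgrupud'
Operation: slice [3:5]
Extract characters: s[3]='r', s[4]='u'
Result: ru


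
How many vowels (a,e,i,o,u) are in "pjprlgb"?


Input string: 'pjprlgb'
Operation: count vowels (a, e, i, o, u)
Scan: s[0]='p', s[1]='j', s[2]='p', s[3]='r', s[4]='l', s[5]='g', s[6]='b'
Vowels found: 0
Result: 0


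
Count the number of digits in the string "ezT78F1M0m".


Input string: 'ezT78F1M0m'
Operation: count digit characters (0-9)
Scan: 'e', 'z', 'T', '7'(digit), '8'(digit), 'F', '1'(digit), 'M', '0'(digit), 'm'
Digits found: 4
Result: 4


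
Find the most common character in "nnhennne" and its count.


Input: 'nnhennne'
Operation: tally each character
Counts: 'e':2, 'h':1, 'n':5
Maximum: 'n' appears 5 times


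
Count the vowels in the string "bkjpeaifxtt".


Input string: 'bkjpeaifxtt'
Operation: count vowels (a, e, i, o, u)
Scan: s[0]='b', s[1]='k', s[2]='j', s[3]='p', s[4]='e' (vowel), s[5]='a' (vowel), s[6]='i' (vowel), s[7]='f', s[8]='x', s[9]='t', s[10]='t'
Vowels found: 3
Result: 3


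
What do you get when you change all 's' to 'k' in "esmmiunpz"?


Input string: 'esmmiunpz'
Operation: replace 's' with 'k'
Positions of 's': 1
After replacement: ekmmiunpz


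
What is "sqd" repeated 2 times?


Input string: 'sqd'
Operation: repeat 2 times
Concatenation: 'sqd' + 'sqd'
Result: sqdsqd


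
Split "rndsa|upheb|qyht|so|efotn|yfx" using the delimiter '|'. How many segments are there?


Input string: 'rndsa|upheb|qyht|so|efotn|yfx'
Delimiter: '|'
Split result: 'rndsa', 'upheb', 'qyht', 'so', 'efotn', 'yfx'
Number of parts: 6


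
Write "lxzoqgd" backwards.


Input string: 'lxzoqgd'
Operation: reverse character order
Original order: 'l' -> 'x' -> 'z' -> 'o' -> 'q' -> 'g' -> 'd'
Reversed order: 'd' -> 'g' -> 'q' -> 'o' -> 'z' -> 'x' -> 'l'
Result: dgqozxl


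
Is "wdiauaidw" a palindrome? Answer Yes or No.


Input string: 'wdiauaidw'
Reversed: 'wdiauaidw'
Compare pairs: s[0]='w' vs s[8]='w' (match), s[1]='d' vs s[7]='d' (match), s[2]='i' vs s[6]='i' (match), s[3]='a' vs s[5]='a' (match)
Palindrome: Yes


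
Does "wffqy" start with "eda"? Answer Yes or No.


Input string: 'wffqy'
Prefix to check: 'eda'
First 3 characters of input: 'wff'
Match: False
Result: No


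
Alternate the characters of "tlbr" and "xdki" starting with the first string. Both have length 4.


String 1: 'tlbr'
String 2: 'xdki'
Operation: alternate characters
Pairs: 't'+'x', 'l'+'d', 'b'+'k', 'r'+'i'
Result: txldbkri


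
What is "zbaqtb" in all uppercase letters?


Input string: 'zbaqtb'
Operation: convert each letter to uppercase
Mapping: 'z'->'Z', 'b'->'B', 'a'->'A', 'q'->'Q', 't'->'T', 'b'->'B'
Result: ZBAQTB


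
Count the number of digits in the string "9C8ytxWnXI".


Input string: '9C8ytxWnXI'
Operation: count digit characters (0-9)
Scan: '9'(digit), 'C', '8'(digit), 'y', 't', 'x', 'W', 'n', 'X', 'I'
Digits found: 2
Result: 2


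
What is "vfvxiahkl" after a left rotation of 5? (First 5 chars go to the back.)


Input: 'vfvxiahkl', shift = 5
Operation: split at index 5 and swap parts
Front part s[0:5] = 'vfvxi'
Back part s[5:] = 'ahkl'
Rotated = back + front = 'ahkl' + 'vfvxi'
Result: ahklvfvxi


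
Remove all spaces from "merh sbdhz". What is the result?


Input string: 'merh sbdhz'
Operation: remove all spaces
Words: 'merh', 'sbdhz'
Join without spaces: merhsbdhz


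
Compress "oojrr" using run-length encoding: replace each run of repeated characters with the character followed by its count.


Input: 'oojrr'
Operation: identify consecutive runs
Runs: 'oo' -> o2, 'j' -> j1, 'rr' -> r2
Encoded: o2j1r2


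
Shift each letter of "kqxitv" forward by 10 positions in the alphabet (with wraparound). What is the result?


Input: 'kqxitv', shift = 10
Operation: for each letter, (position + 10) mod 26
Mapping: 'k'(10+10=20)->'u', 'q'(16+10=26, 26 mod 26=0)->'a', 'x'(23+10=33, 33 mod 26=7)->'h', 'i'(8+10=18)->'s', 't'(19+10=29, 29 mod 26=3)->'d', 'v'(21+10=31, 31 mod 26=5)->'f'
Result: uahsdf


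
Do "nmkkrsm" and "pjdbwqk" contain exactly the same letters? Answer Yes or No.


String 1: 'nmkkrsm' -> sorted: 'kkmmnrs'
String 2: 'pjdbwqk' -> sorted: 'bdjkpqw'
Compare sorted forms: 'kkmmnrs' != 'bdjkpqw'
Anagram: No


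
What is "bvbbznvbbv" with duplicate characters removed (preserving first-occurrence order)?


Input: 'bvbbznvbbv'
Operation: keep first occurrence of each character
Scan: s[0]='b' new -> keep; s[1]='v' new -> keep; s[2]='b' seen -> skip; s[3]='b' seen -> skip; s[4]='z' new -> keep; s[5]='n' new -> keep; s[6]='v' seen -> skip; s[7]='b' seen -> skip; s[8]='b' seen -> skip; s[9]='v' seen -> skip
Result: bvzn


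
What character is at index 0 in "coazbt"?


Input string: 'coazbt'
Operation: get character at index 0
Index mapping: s[0]='c'
Result: 'c'


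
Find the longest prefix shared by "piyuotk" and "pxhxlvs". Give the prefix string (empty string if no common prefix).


String 1: 'piyuotk'
String 2: 'pxhxlvs'
Compare position by position:
pos 0: 'p' vs 'p' match
pos 1: 'i' vs 'x' differ -> stop
Longest common prefix: "p" (length 1)


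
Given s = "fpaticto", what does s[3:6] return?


Input string: 'fpaticto'
Operation: slice [3:6]
Extract characters: s[3]='t', s[4]='i', s[5]='c'
Result: tic


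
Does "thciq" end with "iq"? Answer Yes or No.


Input string: 'thciq'
Suffix to check: 'iq'
Last 2 characters of input: 'iq'
Match: True
Result: Yes


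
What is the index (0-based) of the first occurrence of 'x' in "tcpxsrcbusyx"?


Input string: 'tcpxsrcbusyx'
Target: 'x'
Scanning left to right: s[0]='t', s[1]='c', s[2]='p', s[3]='x'
First match at index: 3


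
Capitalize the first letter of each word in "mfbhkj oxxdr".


Input string: 'mfbhkj oxxdr'
Operation: capitalize first letter of each word
Word transformations: 'mfbhkj'->'Mfbhkj', 'oxxdr'->'Oxxdr'
Result: Mfbhkj Oxxdr


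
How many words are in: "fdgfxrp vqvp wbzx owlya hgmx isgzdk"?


Input string: 'fdgfxrp vqvp wbzx owlya hgmx isgzdk'
Operation: split by spaces
Words found: 'fdgfxrp', 'vqvp', 'wbzx', 'owlya', 'hgmx', 'isgzdk'
Word count: 6


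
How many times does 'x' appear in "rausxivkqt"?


Input string: 'rausxivkqt'
Target character: 'x'
Scan each position: s[4]='x'
Matches found at indices: 4
Total: 1


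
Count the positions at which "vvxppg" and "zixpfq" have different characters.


String 1: 'vvxppg'
String 2: 'zixpfq'
Compare each position: pos 0: 'v'!='z', pos 1: 'v'!='i', pos 2: 'x'=='x', pos 3: 'p'=='p', pos 4: 'p'!='f', pos 5: 'g'!='q'
Differing positions: 4
Hamming distance: 4


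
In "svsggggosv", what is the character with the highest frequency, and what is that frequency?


Input: 'svsggggosv'
Operation: tally each character
Counts: 'g':4, 'o':1, 's':3, 'v':2
Maximum: 'g' appears 4 times


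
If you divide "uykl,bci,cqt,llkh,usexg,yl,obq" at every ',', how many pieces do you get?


Input string: 'uykl,bci,cqt,llkh,usexg,yl,obq'
Delimiter: ','
Split result: 'uykl', 'bci', 'cqt', 'llkh', 'usexg', 'yl', 'obq'
Number of parts: 7


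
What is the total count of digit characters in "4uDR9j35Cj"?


Input string: '4uDR9j35Cj'
Operation: count digit characters (0-9)
Scan: '4'(digit), 'u', 'D', 'R', '9'(digit), 'j', '3'(digit), '5'(digit), 'C', 'j'
Digits found: 4
Result: 4


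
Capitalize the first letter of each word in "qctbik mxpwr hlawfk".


Input string: 'qctbik mxpwr hlawfk'
Operation: capitalize first letter of each word
Word transformations: 'qctbik'->'Qctbik', 'mxpwr'->'Mxpwr', 'hlawfk'->'Hlawfk'
Result: Qctbik Mxpwr Hlawfk


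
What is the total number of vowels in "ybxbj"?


Input string: 'ybxbj'
Operation: count vowels (a, e, i, o, u)
Scan: s[0]='y', s[1]='b', s[2]='x', s[3]='b', s[4]='j'
Vowels found: 0
Result: 0


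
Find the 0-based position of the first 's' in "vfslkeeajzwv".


Input string: 'vfslkeeajzwv'
Target: 's'
Scanning left to right: s[0]='v', s[1]='f', s[2]='s'
First match at index: 2


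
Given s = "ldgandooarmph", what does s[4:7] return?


Input string: 'ldgandooarmph'
Operation: slice [4:7]
Extract characters: s[4]='n', s[5]='d', s[6]='o'
Result: ndo


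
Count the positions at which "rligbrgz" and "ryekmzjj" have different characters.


String 1: 'rligbrgz'
String 2: 'ryekmzjj'
Compare each position: pos 0: 'r'=='r', pos 1: 'l'!='y', pos 2: 'i'!='e', pos 3: 'g'!='k', pos 4: 'b'!='m', pos 5: 'r'!='z', pos 6: 'g'!='j', pos 7: 'z'!='j'
Differing positions: 7
Hamming distance: 7


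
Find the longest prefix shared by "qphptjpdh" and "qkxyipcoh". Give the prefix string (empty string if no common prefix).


String 1: 'qphptjpdh'
String 2: 'qkxyipcoh'
Compare position by position:
pos 0: 'q' vs 'q' match
pos 1: 'p' vs 'k' differ -> stop
Longest common prefix: "q" (length 1)


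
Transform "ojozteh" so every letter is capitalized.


Input string: 'ojozteh'
Operation: convert each letter to uppercase
Mapping: 'o'->'O', 'j'->'J', 'o'->'O', 'z'->'Z', 't'->'T', 'e'->'E', 'h'->'H'
Result: OJOZTEH


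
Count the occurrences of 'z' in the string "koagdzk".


Input string: 'koagdzk'
Target character: 'z'
Scan each position: s[5]='z'
Matches found at indices: 5
Total: 1


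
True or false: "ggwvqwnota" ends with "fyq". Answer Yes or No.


Input string: 'ggwvqwnota'
Suffix to check: 'fyq'
Last 3 characters of input: 'ota'
Match: False
Result: No


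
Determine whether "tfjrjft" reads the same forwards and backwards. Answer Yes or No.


Input string: 'tfjrjft'
Reversed: 'tfjrjft'
Compare pairs: s[0]='t' vs s[6]='t' (match), s[1]='f' vs s[5]='f' (match), s[2]='j' vs s[4]='j' (match)
Palindrome: Yes


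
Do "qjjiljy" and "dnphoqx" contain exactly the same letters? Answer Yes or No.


String 1: 'qjjiljy' -> sorted: 'ijjjlqy'
String 2: 'dnphoqx' -> sorted: 'dhnopqx'
Compare sorted forms: 'ijjjlqy' != 'dhnopqx'
Anagram: No


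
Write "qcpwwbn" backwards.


Input string: 'qcpwwbn'
Operation: reverse character order
Original order: 'q' -> 'c' -> 'p' -> 'w' -> 'w' -> 'b' -> 'n'
Reversed order: 'n' -> 'b' -> 'w' -> 'w' -> 'p' -> 'c' -> 'q'
Result: nbwwpcq


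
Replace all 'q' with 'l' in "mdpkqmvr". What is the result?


Input string: 'mdpkqmvr'
Operation: replace 'q' with 'l'
Positions of 'q': 4
After replacement: mdpklmvr


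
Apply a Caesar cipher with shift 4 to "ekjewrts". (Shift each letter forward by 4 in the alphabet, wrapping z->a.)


Input: 'ekjewrts', shift = 4
Operation: for each letter, (position + 4) mod 26
Mapping: 'e'(4+4=8)->'i', 'k'(10+4=14)->'o', 'j'(9+4=13)->'n', 'e'(4+4=8)->'i', 'w'(22+4=26, 26 mod 26=0)->'a', 'r'(17+4=21)->'v', 't'(19+4=23)->'x', 's'(18+4=22)->'w'
Result: ioniavxw


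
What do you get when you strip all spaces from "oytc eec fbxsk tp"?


Input string: 'oytc eec fbxsk tp'
Operation: remove all spaces
Words: 'oytc', 'eec', 'fbxsk', 'tp'
Join without spaces: oytceecfbxsktp


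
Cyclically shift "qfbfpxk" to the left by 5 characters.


Input: 'qfbfpxk', shift = 5
Operation: split at index 5 and swap parts
Front part s[0:5] = 'qfbfp'
Back part s[5:] = 'xk'
Rotated = back + front = 'xk' + 'qfbfp'
Result: xkqfbfp


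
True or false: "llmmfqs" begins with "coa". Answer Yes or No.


Input string: 'llmmfqs'
Prefix to check: 'coa'
First 3 characters of input: 'llm'
Match: False
Result: No


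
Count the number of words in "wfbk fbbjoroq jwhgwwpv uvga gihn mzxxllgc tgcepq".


Input string: 'wfbk fbbjoroq jwhgwwpv uvga gihn mzxxllgc tgcepq'
Operation: split by spaces
Words found: 'wfbk', 'fbbjoroq', 'jwhgwwpv', 'uvga', 'gihn', 'mzxxllgc', 'tgcepq'
Word count: 7


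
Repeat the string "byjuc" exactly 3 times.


Input string: 'byjuc'
Operation: repeat 3 times
Concatenation: 'byjuc' + 'byjuc' + 'byjuc'
Result: byjucbyjucbyjuc


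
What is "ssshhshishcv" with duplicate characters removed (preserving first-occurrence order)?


Input: 'ssshhshishcv'
Operation: keep first occurrence of each character
Scan: s[0]='s' new -> keep; s[1]='s' seen -> skip; s[2]='s' seen -> skip; s[3]='h' new -> keep; s[4]='h' seen -> skip; s[5]='s' seen -> skip; s[6]='h' seen -> skip; s[7]='i' new -> keep; s[8]='s' seen -> skip; s[9]='h' seen -> skip; s[10]='c' new -> keep; s[11]='v' new -> keep
Result: shicv


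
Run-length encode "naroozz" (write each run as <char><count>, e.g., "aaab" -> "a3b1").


Input: 'naroozz'
Operation: identify consecutive runs
Runs: 'n' -> n1, 'a' -> a1, 'r' -> r1, 'oo' -> o2, 'zz' -> z2
Encoded: n1a1r1o2z2


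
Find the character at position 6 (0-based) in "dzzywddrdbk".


Input string: 'dzzywddrdbk'
Operation: get character at index 6
Index mapping: s[0]='d', s[1]='z', s[2]='z', s[3]='y', s[4]='w', s[5]='d', s[6]='d'
Result: 'd'


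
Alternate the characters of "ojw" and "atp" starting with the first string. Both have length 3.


String 1: 'ojw'
String 2: 'atp'
Operation: alternate characters
Pairs: 'o'+'a', 'j'+'t', 'w'+'p'
Result: oajtwp


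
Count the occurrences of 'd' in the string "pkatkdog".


Input string: 'pkatkdog'
Target character: 'd'
Scan each position: s[5]='d'
Matches found at indices: 5
Total: 1


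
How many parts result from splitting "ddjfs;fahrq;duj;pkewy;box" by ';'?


Input string: 'ddjfs;fahrq;duj;pkewy;box'
Delimiter: ';'
Split result: 'ddjfs', 'fahrq', 'duj', 'pkewy', 'box'
Number of parts: 5


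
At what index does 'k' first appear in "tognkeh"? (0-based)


Input string: 'tognkeh'
Target: 'k'
Scanning left to right: s[0]='t', s[1]='o', s[2]='g', s[3]='n', s[4]='k'
First match at index: 4


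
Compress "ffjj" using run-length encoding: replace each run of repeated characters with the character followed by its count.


Input: 'ffjj'
Operation: identify consecutive runs
Runs: 'ff' -> f2, 'jj' -> j2
Encoded: f2j2


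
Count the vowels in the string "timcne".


Input string: 'timcne'
Operation: count vowels (a, e, i, o, u)
Scan: s[0]='t', s[1]='i' (vowel), s[2]='m', s[3]='c', s[4]='n', s[5]='e' (vowel)
Vowels found: 2
Result: 2


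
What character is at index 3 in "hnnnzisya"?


Input string: 'hnnnzisya'
Operation: get character at index 3
Index mapping: s[0]='h', s[1]='n', s[2]='n', s[3]='n'
Result: 'n'


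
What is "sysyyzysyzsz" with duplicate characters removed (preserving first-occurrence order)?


Input: 'sysyyzysyzsz'
Operation: keep first occurrence of each character
Scan: s[0]='s' new -> keep; s[1]='y' new -> keep; s[2]='s' seen -> skip; s[3]='y' seen -> skip; s[4]='y' seen -> skip; s[5]='z' new -> keep; s[6]='y' seen -> skip; s[7]='s' seen -> skip; s[8]='y' seen -> skip; s[9]='z' seen -> skip; s[10]='s' seen -> skip; s[11]='z' seen -> skip
Result: syz


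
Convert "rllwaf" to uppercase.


Input string: 'rllwaf'
Operation: convert each letter to uppercase
Mapping: 'r'->'R', 'l'->'L', 'l'->'L', 'w'->'W', 'a'->'A', 'f'->'F'
Result: RLLWAF


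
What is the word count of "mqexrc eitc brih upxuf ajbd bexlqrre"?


Input string: 'mqexrc eitc brih upxuf ajbd bexlqrre'
Operation: split by spaces
Words found: 'mqexrc', 'eitc', 'brih', 'upxuf', 'ajbd', 'bexlqrre'
Word count: 6


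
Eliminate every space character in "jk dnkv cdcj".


Input string: 'jk dnkv cdcj'
Operation: remove all spaces
Words: 'jk', 'dnkv', 'cdcj'
Join without spaces: jkdnkvcdcj


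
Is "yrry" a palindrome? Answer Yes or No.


Input string: 'yrry'
Reversed: 'yrry'
Compare pairs: s[0]='y' vs s[3]='y' (match), s[1]='r' vs s[2]='r' (match)
Palindrome: Yes


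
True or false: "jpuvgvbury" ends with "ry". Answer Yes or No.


Input string: 'jpuvgvbury'
Suffix to check: 'ry'
Last 2 characters of input: 'ry'
Match: True
Result: Yes


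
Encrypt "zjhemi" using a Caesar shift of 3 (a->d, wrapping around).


Input: 'zjhemi', shift = 3
Operation: for each letter, (position + 3) mod 26
Mapping: 'z'(25+3=28, 28 mod 26=2)->'c', 'j'(9+3=12)->'m', 'h'(7+3=10)->'k', 'e'(4+3=7)->'h', 'm'(12+3=15)->'p', 'i'(8+3=11)->'l'
Result: cmkhpl


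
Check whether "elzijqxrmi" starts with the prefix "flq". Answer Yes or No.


Input string: 'elzijqxrmi'
Prefix to check: 'flq'
First 3 characters of input: 'elz'
Match: False
Result: No


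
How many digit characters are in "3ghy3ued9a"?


Input string: '3ghy3ued9a'
Operation: count digit characters (0-9)
Scan: '3'(digit), 'g', 'h', 'y', '3'(digit), 'u', 'e', 'd', '9'(digit), 'a'
Digits found: 3
Result: 3


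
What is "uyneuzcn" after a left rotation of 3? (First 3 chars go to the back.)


Input: 'uyneuzcn', shift = 3
Operation: split at index 3 and swap parts
Front part s[0:3] = 'uyn'
Back part s[3:] = 'euzcn'
Rotated = back + front = 'euzcn' + 'uyn'
Result: euzcnuyn


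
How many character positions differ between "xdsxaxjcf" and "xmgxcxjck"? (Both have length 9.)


String 1: 'xdsxaxjcf'
String 2: 'xmgxcxjck'
Compare each position: pos 0: 'x'=='x', pos 1: 'd'!='m', pos 2: 's'!='g', pos 3: 'x'=='x', pos 4: 'a'!='c', pos 5: 'x'=='x', pos 6: 'j'=='j', pos 7: 'c'=='c', pos 8: 'f'!='k'
Differing positions: 4
Hamming distance: 4


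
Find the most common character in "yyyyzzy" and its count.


Input: 'yyyyzzy'
Operation: tally each character
Counts: 'y':5, 'z':2
Maximum: 'y' appears 5 times


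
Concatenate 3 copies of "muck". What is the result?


Input string: 'muck'
Operation: repeat 3 times
Concatenation: 'muck' + 'muck' + 'muck'
Result: muckmuckmuck


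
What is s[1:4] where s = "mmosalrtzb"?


Input string: 'mmosalrtzb'
Operation: slice [1:4]
Extract characters: s[1]='m', s[2]='o', s[3]='s'
Result: mos


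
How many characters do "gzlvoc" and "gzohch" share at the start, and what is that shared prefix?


String 1: 'gzlvoc'
String 2: 'gzohch'
Compare position by position:
pos 0: 'g' vs 'g' match
pos 1: 'z' vs 'z' match
pos 2: 'l' vs 'o' differ -> stop
Longest common prefix: "gz" (length 2)


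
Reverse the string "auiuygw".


Input string: 'auiuygw'
Operation: reverse character order
Original order: 'a' -> 'u' -> 'i' -> 'u' -> 'y' -> 'g' -> 'w'
Reversed order: 'w' -> 'g' -> 'y' -> 'u' -> 'i' -> 'u' -> 'a'
Result: wgyuiua


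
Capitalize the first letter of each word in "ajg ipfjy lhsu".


Input string: 'ajg ipfjy lhsu'
Operation: capitalize first letter of each word
Word transformations: 'ajg'->'Ajg', 'ipfjy'->'Ipfjy', 'lhsu'->'Lhsu'
Result: Ajg Ipfjy Lhsu


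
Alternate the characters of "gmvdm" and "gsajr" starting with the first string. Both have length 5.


String 1: 'gmvdm'
String 2: 'gsajr'
Operation: alternate characters
Pairs: 'g'+'g', 'm'+'s', 'v'+'a', 'd'+'j', 'm'+'r'
Result: ggmsvadjmr


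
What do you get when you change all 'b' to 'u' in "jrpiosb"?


Input string: 'jrpiosb'
Operation: replace 'b' with 'u'
Positions of 'b': 6
After replacement: jrpiosu


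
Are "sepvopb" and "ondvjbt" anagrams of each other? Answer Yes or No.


String 1: 'sepvopb' -> sorted: 'beoppsv'
String 2: 'ondvjbt' -> sorted: 'bdjnotv'
Compare sorted forms: 'beoppsv' != 'bdjnotv'
Anagram: No


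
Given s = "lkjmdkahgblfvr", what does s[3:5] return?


Input string: 'lkjmdkahgblfvr'
Operation: slice [3:5]
Extract characters: s[3]='m', s[4]='d'
Result: md


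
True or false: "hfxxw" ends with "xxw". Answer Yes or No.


Input string: 'hfxxw'
Suffix to check: 'xxw'
Last 3 characters of input: 'xxw'
Match: True
Result: Yes


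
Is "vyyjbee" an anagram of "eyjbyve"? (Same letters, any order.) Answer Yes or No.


String 1: 'eyjbyve' -> sorted: 'beejvyy'
String 2: 'vyyjbee' -> sorted: 'beejvyy'
Compare sorted forms: 'beejvyy' == 'beejvyy'
Anagram: Yes


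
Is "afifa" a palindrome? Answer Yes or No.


Input string: 'afifa'
Reversed: 'afifa'
Compare pairs: s[0]='a' vs s[4]='a' (match), s[1]='f' vs s[3]='f' (match)
Palindrome: Yes


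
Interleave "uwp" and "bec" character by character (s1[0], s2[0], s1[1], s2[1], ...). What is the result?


String 1: 'uwp'
String 2: 'bec'
Operation: alternate characters
Pairs: 'u'+'b', 'w'+'e', 'p'+'c'
Result: ubwepc


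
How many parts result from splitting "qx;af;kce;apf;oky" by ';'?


Input string: 'qx;af;kce;apf;oky'
Delimiter: ';'
Split result: 'qx', 'af', 'kce', 'apf', 'oky'
Number of parts: 5


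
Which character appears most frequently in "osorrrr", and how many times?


Input: 'osorrrr'
Operation: tally each character
Counts: 'o':2, 'r':4, 's':1
Maximum: 'r' appears 4 times


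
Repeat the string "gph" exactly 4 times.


Input string: 'gph'
Operation: repeat 4 times
Concatenation: 'gph' + 'gph' + 'gph' + 'gph'
Result: gphgphgphgph


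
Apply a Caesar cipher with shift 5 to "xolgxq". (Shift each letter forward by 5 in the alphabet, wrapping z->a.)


Input: 'xolgxq', shift = 5
Operation: for each letter, (position + 5) mod 26
Mapping: 'x'(23+5=28, 28 mod 26=2)->'c', 'o'(14+5=19)->'t', 'l'(11+5=16)->'q', 'g'(6+5=11)->'l', 'x'(23+5=28, 28 mod 26=2)->'c', 'q'(16+5=21)->'v'
Result: ctqlcv


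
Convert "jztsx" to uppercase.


Input string: 'jztsx'
Operation: convert each letter to uppercase
Mapping: 'j'->'J', 'z'->'Z', 't'->'T', 's'->'S', 'x'->'X'
Result: JZTSX


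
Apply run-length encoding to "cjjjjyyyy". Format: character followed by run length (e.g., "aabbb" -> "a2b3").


Input: 'cjjjjyyyy'
Operation: identify consecutive runs
Runs: 'c' -> c1, 'jjjj' -> j4, 'yyyy' -> y4
Encoded: c1j4y4


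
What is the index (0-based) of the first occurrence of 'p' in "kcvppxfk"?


Input string: 'kcvppxfk'
Target: 'p'
Scanning left to right: s[0]='k', s[1]='c', s[2]='v', s[3]='p'
First match at index: 3


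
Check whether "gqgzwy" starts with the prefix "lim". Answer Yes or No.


Input string: 'gqgzwy'
Prefix to check: 'lim'
First 3 characters of input: 'gqg'
Match: False
Result: No


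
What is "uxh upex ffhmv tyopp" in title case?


Input string: 'uxh upex ffhmv tyopp'
Operation: capitalize first letter of each word
Word transformations: 'uxh'->'Uxh', 'upex'->'Upex', 'ffhmv'->'Ffhmv', 'tyopp'->'Tyopp'
Result: Uxh Upex Ffhmv Tyopp


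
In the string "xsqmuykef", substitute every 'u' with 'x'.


Input string: 'xsqmuykef'
Operation: replace 'u' with 'x'
Positions of 'u': 4
After replacement: xsqmxykef


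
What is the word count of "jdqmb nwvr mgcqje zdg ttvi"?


Input string: 'jdqmb nwvr mgcqje zdg ttvi'
Operation: split by spaces
Words found: 'jdqmb', 'nwvr', 'mgcqje', 'zdg', 'ttvi'
Word count: 5


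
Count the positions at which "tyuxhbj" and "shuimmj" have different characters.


String 1: 'tyuxhbj'
String 2: 'shuimmj'
Compare each position: pos 0: 't'!='s', pos 1: 'y'!='h', pos 2: 'u'=='u', pos 3: 'x'!='i', pos 4: 'h'!='m', pos 5: 'b'!='m', pos 6: 'j'=='j'
Differing positions: 5
Hamming distance: 5


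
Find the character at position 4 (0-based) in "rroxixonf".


Input string: 'rroxixonf'
Operation: get character at index 4
Index mapping: s[0]='r', s[1]='r', s[2]='o', s[3]='x', s[4]='i'
Result: 'i'


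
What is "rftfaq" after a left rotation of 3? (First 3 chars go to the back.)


Input: 'rftfaq', shift = 3
Operation: split at index 3 and swap parts
Front part s[0:3] = 'rft'
Back part s[3:] = 'faq'
Rotated = back + front = 'faq' + 'rft'
Result: faqrft


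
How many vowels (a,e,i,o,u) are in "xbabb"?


Input string: 'xbabb'
Operation: count vowels (a, e, i, o, u)
Scan: s[0]='x', s[1]='b', s[2]='a' (vowel), s[3]='b', s[4]='b'
Vowels found: 1
Result: 1


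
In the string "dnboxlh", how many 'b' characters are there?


Input string: 'dnboxlh'
Target character: 'b'
Scan each position: s[2]='b'
Matches found at indices: 2
Total: 1


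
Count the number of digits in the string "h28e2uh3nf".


Input string: 'h28e2uh3nf'
Operation: count digit characters (0-9)
Scan: 'h', '2'(digit), '8'(digit), 'e', '2'(digit), 'u', 'h', '3'(digit), 'n', 'f'
Digits found: 4
Result: 4


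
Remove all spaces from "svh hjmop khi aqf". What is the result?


Input string: 'svh hjmop khi aqf'
Operation: remove all spaces
Words: 'svh', 'hjmop', 'khi', 'aqf'
Join without spaces: svhhjmopkhiaqf


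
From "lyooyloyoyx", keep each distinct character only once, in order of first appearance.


Input: 'lyooyloyoyx'
Operation: keep first occurrence of each character
Scan: s[0]='l' new -> keep; s[1]='y' new -> keep; s[2]='o' new -> keep; s[3]='o' seen -> skip; s[4]='y' seen -> skip; s[5]='l' seen -> skip; s[6]='o' seen -> skip; s[7]='y' seen -> skip; s[8]='o' seen -> skip; s[9]='y' seen -> skip; s[10]='x' new -> keep
Result: lyox


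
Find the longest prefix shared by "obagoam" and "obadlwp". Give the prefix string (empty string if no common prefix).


String 1: 'obagoam'
String 2: 'obadlwp'
Compare position by position:
pos 0: 'o' vs 'o' match
pos 1: 'b' vs 'b' match
pos 2: 'a' vs 'a' match
pos 3: 'g' vs 'd' differ -> stop
Longest common prefix: "oba" (length 3)


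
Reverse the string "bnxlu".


Input string: 'bnxlu'
Operation: reverse character order
Original order: 'b' -> 'n' -> 'x' -> 'l' -> 'u'
Reversed order: 'u' -> 'l' -> 'x' -> 'n' -> 'b'
Result: ulxnb


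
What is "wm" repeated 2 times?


Input string: 'wm'
Operation: repeat 2 times
Concatenation: 'wm' + 'wm'
Result: wmwm


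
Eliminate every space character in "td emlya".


Input string: 'td emlya'
Operation: remove all spaces
Words: 'td', 'emlya'
Join without spaces: tdemlya


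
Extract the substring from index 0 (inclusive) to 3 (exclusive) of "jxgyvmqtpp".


Input string: 'jxgyvmqtpp'
Operation: slice [0:3]
Extract characters: s[0]='j', s[1]='x', s[2]='g'
Result: jxg


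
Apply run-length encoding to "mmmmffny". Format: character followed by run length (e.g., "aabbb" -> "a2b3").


Input: 'mmmmffny'
Operation: identify consecutive runs
Runs: 'mmmm' -> m4, 'ff' -> f2, 'n' -> n1, 'y' -> y1
Encoded: m4f2n1y1


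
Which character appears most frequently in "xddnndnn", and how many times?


Input: 'xddnndnn'
Operation: tally each character
Counts: 'd':3, 'n':4, 'x':1
Maximum: 'n' appears 4 times


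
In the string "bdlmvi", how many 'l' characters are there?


Input string: 'bdlmvi'
Target character: 'l'
Scan each position: s[2]='l'
Matches found at indices: 2
Total: 1


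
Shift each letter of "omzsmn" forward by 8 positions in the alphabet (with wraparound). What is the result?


Input: 'omzsmn', shift = 8
Operation: for each letter, (position + 8) mod 26
Mapping: 'o'(14+8=22)->'w', 'm'(12+8=20)->'u', 'z'(25+8=33, 33 mod 26=7)->'h', 's'(18+8=26, 26 mod 26=0)->'a', 'm'(12+8=20)->'u', 'n'(13+8=21)->'v'
Result: wuhauv


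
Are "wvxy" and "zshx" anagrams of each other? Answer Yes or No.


String 1: 'wvxy' -> sorted: 'vwxy'
String 2: 'zshx' -> sorted: 'hsxz'
Compare sorted forms: 'vwxy' != 'hsxz'
Anagram: No


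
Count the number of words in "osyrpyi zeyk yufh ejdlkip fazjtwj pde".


Input string: 'osyrpyi zeyk yufh ejdlkip fazjtwj pde'
Operation: split by spaces
Words found: 'osyrpyi', 'zeyk', 'yufh', 'ejdlkip', 'fazjtwj', 'pde'
Word count: 6


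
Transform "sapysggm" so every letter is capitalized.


Input string: 'sapysggm'
Operation: convert each letter to uppercase
Mapping: 's'->'S', 'a'->'A', 'p'->'P', 'y'->'Y', 's'->'S', 'g'->'G', 'g'->'G', 'm'->'M'
Result: SAPYSGGM


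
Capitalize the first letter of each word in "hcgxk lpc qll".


Input string: 'hcgxk lpc qll'
Operation: capitalize first letter of each word
Word transformations: 'hcgxk'->'Hcgxk', 'lpc'->'Lpc', 'qll'->'Qll'
Result: Hcgxk Lpc Qll


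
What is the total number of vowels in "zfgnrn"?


Input string: 'zfgnrn'
Operation: count vowels (a, e, i, o, u)
Scan: s[0]='z', s[1]='f', s[2]='g', s[3]='n', s[4]='r', s[5]='n'
Vowels found: 0
Result: 0


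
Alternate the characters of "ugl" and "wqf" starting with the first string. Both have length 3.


String 1: 'ugl'
String 2: 'wqf'
Operation: alternate characters
Pairs: 'u'+'w', 'g'+'q', 'l'+'f'
Result: uwgqlf


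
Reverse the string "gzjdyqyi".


Input string: 'gzjdyqyi'
Operation: reverse character order
Original order: 'g' -> 'z' -> 'j' -> 'd' -> 'y' -> 'q' -> 'y' -> 'i'
Reversed order: 'i' -> 'y' -> 'q' -> 'y' -> 'd' -> 'j' -> 'z' -> 'g'
Result: iyqydjzg


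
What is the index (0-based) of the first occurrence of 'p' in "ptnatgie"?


Input string: 'ptnatgie'
Target: 'p'
Scanning left to right: s[0]='p'
First match at index: 0


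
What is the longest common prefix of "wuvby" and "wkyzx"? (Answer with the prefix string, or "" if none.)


String 1: 'wuvby'
String 2: 'wkyzx'
Compare position by position:
pos 0: 'w' vs 'w' match
pos 1: 'u' vs 'k' differ -> stop
Longest common prefix: "w" (length 1)


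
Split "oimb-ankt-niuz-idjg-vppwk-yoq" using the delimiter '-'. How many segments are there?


Input string: 'oimb-ankt-niuz-idjg-vppwk-yoq'
Delimiter: '-'
Split result: 'oimb', 'ankt', 'niuz', 'idjg', 'vppwk', 'yoq'
Number of parts: 6


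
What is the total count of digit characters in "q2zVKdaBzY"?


Input string: 'q2zVKdaBzY'
Operation: count digit characters (0-9)
Scan: 'q', '2'(digit), 'z', 'V', 'K', 'd', 'a', 'B', 'z', 'Y'
Digits found: 1
Result: 1


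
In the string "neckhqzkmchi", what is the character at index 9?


Input string: 'neckhqzkmchi'
Operation: get character at index 9
Index mapping: s[0]='n', s[1]='e', s[2]='c', s[3]='k', s[4]='h', s[5]='q', s[6]='z', s[7]='k', s[8]='m', s[9]='c'
Result: 'c'


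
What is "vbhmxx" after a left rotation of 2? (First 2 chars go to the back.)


Input: 'vbhmxx', shift = 2
Operation: split at index 2 and swap parts
Front part s[0:2] = 'vb'
Back part s[2:] = 'hmxx'
Rotated = back + front = 'hmxx' + 'vb'
Result: hmxxvb


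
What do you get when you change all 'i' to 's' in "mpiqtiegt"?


Input string: 'mpiqtiegt'
Operation: replace 'i' with 's'
Positions of 'i': 2, 5
After replacement: mpsqtsegt


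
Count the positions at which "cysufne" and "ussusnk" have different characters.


String 1: 'cysufne'
String 2: 'ussusnk'
Compare each position: pos 0: 'c'!='u', pos 1: 'y'!='s', pos 2: 's'=='s', pos 3: 'u'=='u', pos 4: 'f'!='s', pos 5: 'n'=='n', pos 6: 'e'!='k'
Differing positions: 4
Hamming distance: 4


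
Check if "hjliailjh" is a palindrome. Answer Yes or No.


Input string: 'hjliailjh'
Reversed: 'hjliailjh'
Compare pairs: s[0]='h' vs s[8]='h' (match), s[1]='j' vs s[7]='j' (match), s[2]='l' vs s[6]='l' (match), s[3]='i' vs s[5]='i' (match)
Palindrome: Yes
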